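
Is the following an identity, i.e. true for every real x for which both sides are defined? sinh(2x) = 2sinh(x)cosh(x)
Claim: sinh(2x) = 2sinh(x)cosh(x).
Reasoning: 2sinh(x)cosh(x) = 2 · (e^x - e^-x)/2 · (e^x + e^-x)/2 = (e^(2x) - e^(-2x))/2 = sinh(2x).
So the two sides agree for every real x for which both sides are defined.

Conclusion: Yes, this is an identity.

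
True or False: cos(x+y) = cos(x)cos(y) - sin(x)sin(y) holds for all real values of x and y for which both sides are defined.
True.

Claim: cos(x+y) = cos(x)cos(y) - sin(x)sin(y).
Reasoning: By Euler's formula e^(i(x+y)) = e^(ix)·e^(iy) = (cos x + i·sin x)(cos y + i·sin y). The real part of the left side is cos(x+y); the real part of the product is cos(x)cos(y) - sin(x)sin(y) (since i·i = -1).
So the two sides agree for all real values of x and y for which both sides are defined.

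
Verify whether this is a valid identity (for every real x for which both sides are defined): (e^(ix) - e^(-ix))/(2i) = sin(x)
Claim: (e^(ix) - e^(-ix))/(2i) = sin(x).
Reasoning: By Euler's formula e^(ix) = cos(x) + i·sin(x) and e^(-ix) = cos(x) - i·sin(x). Subtracting cancels the cosine terms: e^(ix) - e^(-ix) = 2i·sin(x); divide by 2i.
So the two sides agree for every real x for which both sides are defined.

Conclusion: Yes, this is an identity.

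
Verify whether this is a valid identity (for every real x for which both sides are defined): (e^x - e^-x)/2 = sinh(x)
Claim: (e^x - e^-x)/2 = sinh(x).
Reasoning: This is exactly the definition of the hyperbolic sine: sinh(x) := (e^x - e^-x)/2.
So the two sides agree for every real x for which both sides are defined.

Conclusion: Yes, this is an identity.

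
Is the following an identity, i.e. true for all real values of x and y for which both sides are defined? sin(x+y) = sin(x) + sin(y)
Claim: sin(x+y) = sin(x) + sin(y).
Test a specific point where both sides are defined: x = -π/4, y = -π/6.
LHS = sin(x+y) ≈ -0.9659
RHS = sin(x) + sin(y) ≈ -1.2071
Since -0.9659 ≠ -1.2071, the equation fails at this point, so it cannot hold for all real values of x and y for which both sides are defined.
The correct expansion is sin(x+y) = sin(x)cos(y) + cos(x)sin(y); sine is not additive.

Conclusion: No, this is NOT an identity.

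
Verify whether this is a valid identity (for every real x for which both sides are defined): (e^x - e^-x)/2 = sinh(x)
Claim: (e^x - e^-x)/2 = sinh(x).
Reasoning: This is exactly the definition of the hyperbolic sine: sinh(x) := (e^x - e^-x)/2.
So the two sides agree for every real x for which both sides are defined.

Conclusion: Yes, this is an identity.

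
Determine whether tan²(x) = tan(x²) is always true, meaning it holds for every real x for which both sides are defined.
No, this is NOT an identity.

Claim: tan²(x) = tan(x²).
Test a specific point where both sides are defined: x = π/6.
LHS = tan²(x) ≈ 0.3333
RHS = tan(x²) ≈ 0.2812
Since 0.3333 ≠ 0.2812, the equation fails at this point, so it cannot hold for every real x for which both sides are defined.
tan²(x) means (tan x)², squaring the output; tan(x²) squares the input. These are different functions.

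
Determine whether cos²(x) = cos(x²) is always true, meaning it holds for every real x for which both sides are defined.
Claim: cos²(x) = cos(x²).
Test a specific point where both sides are defined: x = -π/3.
LHS = cos²(x) ≈ 0.2500
RHS = cos(x²) ≈ 0.4566
Since 0.2500 ≠ 0.4566, the equation fails at this point, so it cannot hold for every real x for which both sides are defined.
cos²(x) means (cos x)², squaring the output; cos(x²) squares the input. These are different functions.

Conclusion: No, this is NOT an identity.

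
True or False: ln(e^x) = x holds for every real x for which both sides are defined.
True.

Claim: ln(e^x) = x.
Reasoning: ln is the inverse of the exponential: ln(e^x) asks for the exponent p with e^p = e^x, and since e^p is one-to-one that exponent is p = x.
So the two sides agree for every real x for which both sides are defined.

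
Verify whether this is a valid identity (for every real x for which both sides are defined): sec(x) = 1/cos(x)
Yes, this is an identity.

Claim: sec(x) = 1/cos(x).
Reasoning: sec(x) is by definition the reciprocal of cos(x), wherever cos(x) ≠ 0.
So the two sides agree for every real x for which both sides are defined.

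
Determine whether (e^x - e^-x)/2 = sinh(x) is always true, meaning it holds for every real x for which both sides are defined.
Claim: (e^x - e^-x)/2 = sinh(x).
Reasoning: This is exactly the definition of the hyperbolic sine: sinh(x) := (e^x - e^-x)/2.
So the two sides agree for every real x for which both sides are defined.

Conclusion: Yes, this is an identity.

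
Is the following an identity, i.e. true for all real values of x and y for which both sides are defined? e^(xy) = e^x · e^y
Claim: e^(xy) = e^x · e^y.
Test a specific point where both sides are defined: x = 1/2, y = -2.
LHS = e^(xy) ≈ 0.3679
RHS = e^x · e^y ≈ 0.2231
Since 0.3679 ≠ 0.2231, the equation fails at this point, so it cannot hold for all real values of x and y for which both sides are defined.
e^x · e^y = e^(x+y), not e^(xy).

Conclusion: No, this is NOT an identity.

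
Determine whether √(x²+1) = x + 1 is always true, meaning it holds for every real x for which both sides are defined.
No, this is NOT an identity.

Claim: √(x²+1) = x + 1.
Test a specific point where both sides are defined: x = 1/2.
LHS = √(x²+1) ≈ 1.1180
RHS = x + 1 ≈ 1.5000
Since 1.1180 ≠ 1.5000, the equation fails at this point, so it cannot hold for every real x for which both sides are defined.
(x+1)² = x² + 2x + 1 ≠ x² + 1 unless x = 0.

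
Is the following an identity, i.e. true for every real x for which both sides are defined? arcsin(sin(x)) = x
No, this is NOT an identity.

Claim: arcsin(sin(x)) = x.
Test a specific point where both sides are defined: x = π.
LHS = arcsin(sin(x)) ≈ 0.0000
RHS = x ≈ 3.1416
Since 0.0000 ≠ 3.1416, the equation fails at this point, so it cannot hold for every real x for which both sides are defined.
arcsin only returns values in [-π/2, π/2], so arcsin(sin(x)) = x holds only for x in that interval, not for all real x.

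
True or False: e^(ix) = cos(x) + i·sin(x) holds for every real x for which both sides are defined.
Claim: e^(ix) = cos(x) + i·sin(x).
Reasoning: Euler's formula. Expand e^(ix) = Σ (ix)^k / k!. Since i² = -1, the even-k terms are Σ (-1)^m x^(2m)/(2m)! = cos(x) and the odd-k terms are i · Σ (-1)^m x^(2m+1)/(2m+1)! = i·sin(x).
So the two sides agree for every real x for which both sides are defined.

Conclusion: True.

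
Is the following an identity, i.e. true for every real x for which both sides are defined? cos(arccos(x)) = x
Yes, this is an identity.

Claim: cos(arccos(x)) = x.
Reasoning: For -1 ≤ x ≤ 1 (where arccos is defined), arccos(x) is by definition an angle whose cosine equals x. Taking the cosine of that angle returns x. (Note the other order, arccos(cos x) = x, is NOT an identity.)
So the two sides agree for every real x for which both sides are defined.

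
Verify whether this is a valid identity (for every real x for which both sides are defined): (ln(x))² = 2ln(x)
Claim: (ln(x))² = 2ln(x).
Test a specific point where both sides are defined: x = 3.
LHS = (ln(x))² ≈ 1.2069
RHS = 2ln(x) ≈ 2.1972
Since 1.2069 ≠ 2.1972, the equation fails at this point, so it cannot hold for every real x for which both sides are defined.
2ln(x) equals ln(x²), which is not the same as (ln x)².

Conclusion: No, this is NOT an identity.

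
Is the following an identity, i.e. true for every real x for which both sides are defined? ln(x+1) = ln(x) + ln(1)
No, this is NOT an identity.

Claim: ln(x+1) = ln(x) + ln(1).
Test a specific point where both sides are defined: x = 4.
LHS = ln(x+1) ≈ 1.6094
RHS = ln(x) + ln(1) ≈ 1.3863
Since 1.6094 ≠ 1.3863, the equation fails at this point, so it cannot hold for every real x for which both sides are defined.
ln(1) = 0, so the right side is just ln(x), which differs from ln(x+1).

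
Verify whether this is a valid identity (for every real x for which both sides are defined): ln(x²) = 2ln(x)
Claim: ln(x²) = 2ln(x).
Reasoning: The right side requires x > 0. For x > 0, x² = (e^(ln x))² = e^(2ln x), so ln(x²) = 2ln(x). (For x < 0 the right side is undefined, so those values are outside the claim.)
So the two sides agree for every real x for which both sides are defined.

Conclusion: Yes, this is an identity.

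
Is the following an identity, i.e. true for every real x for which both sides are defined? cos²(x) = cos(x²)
No, this is NOT an identity.

Claim: cos²(x) = cos(x²).
Test a specific point where both sides are defined: x = π/4.
LHS = cos²(x) ≈ 0.5000
RHS = cos(x²) ≈ 0.8157
Since 0.5000 ≠ 0.8157, the equation fails at this point, so it cannot hold for every real x for which both sides are defined.
cos²(x) means (cos x)², squaring the output; cos(x²) squares the input. These are different functions.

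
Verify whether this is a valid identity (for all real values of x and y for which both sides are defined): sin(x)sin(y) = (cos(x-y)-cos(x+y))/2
Yes, this is an identity.

Claim: sin(x)sin(y) = (cos(x-y)-cos(x+y))/2.
Reasoning: cos(x-y) = cos(x)cos(y) + sin(x)sin(y) and cos(x+y) = cos(x)cos(y) - sin(x)sin(y). Subtracting, cos(x-y) - cos(x+y) = 2sin(x)sin(y); divide by 2.
So the two sides agree for all real values of x and y for which both sides are defined.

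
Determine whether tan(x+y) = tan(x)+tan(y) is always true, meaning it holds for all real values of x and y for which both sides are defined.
No, this is NOT an identity.

Claim: tan(x+y) = tan(x)+tan(y).
Test a specific point where both sides are defined: x = -π/3, y = 2π/3.
LHS = tan(x+y) ≈ 1.7321
RHS = tan(x)+tan(y) ≈ -3.4641
Since 1.7321 ≠ -3.4641, the equation fails at this point, so it cannot hold for all real values of x and y for which both sides are defined.
The correct formula is tan(x+y) = (tan(x) + tan(y))/(1 - tan(x)tan(y)).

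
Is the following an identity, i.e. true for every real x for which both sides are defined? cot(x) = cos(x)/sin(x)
Yes, this is an identity.

Claim: cot(x) = cos(x)/sin(x).
Reasoning: cot(x) is defined as 1/tan(x) = 1/(sin(x)/cos(x)) = cos(x)/sin(x), wherever sin(x) ≠ 0.
So the two sides agree for every real x for which both sides are defined.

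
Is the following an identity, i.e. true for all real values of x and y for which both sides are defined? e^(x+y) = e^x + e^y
No, this is NOT an identity.

Claim: e^(x+y) = e^x + e^y.
Test a specific point where both sides are defined: x = 3, y = -1.
LHS = e^(x+y) ≈ 7.3891
RHS = e^x + e^y ≈ 20.4534
Since 7.3891 ≠ 20.4534, the equation fails at this point, so it cannot hold for all real values of x and y for which both sides are defined.
The correct rule is e^(x+y) = e^x · e^y (a product, not a sum).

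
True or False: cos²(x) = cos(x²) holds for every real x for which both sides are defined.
False.

Claim: cos²(x) = cos(x²).
Test a specific point where both sides are defined: x = -π/2.
LHS = cos²(x) ≈ 0.0000
RHS = cos(x²) ≈ -0.7812
Since 0.0000 ≠ -0.7812, the equation fails at this point, so it cannot hold for every real x for which both sides are defined.
cos²(x) means (cos x)², squaring the output; cos(x²) squares the input. These are different functions.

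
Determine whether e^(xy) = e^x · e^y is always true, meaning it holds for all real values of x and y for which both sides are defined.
Claim: e^(xy) = e^x · e^y.
Test a specific point where both sides are defined: x = -2, y = 1.
LHS = e^(xy) ≈ 0.1353
RHS = e^x · e^y ≈ 0.3679
Since 0.1353 ≠ 0.3679, the equation fails at this point, so it cannot hold for all real values of x and y for which both sides are defined.
e^x · e^y = e^(x+y), not e^(xy).

Conclusion: No, this is NOT an identity.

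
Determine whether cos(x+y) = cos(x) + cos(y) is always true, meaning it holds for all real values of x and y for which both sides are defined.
No, this is NOT an identity.

Claim: cos(x+y) = cos(x) + cos(y).
Test a specific point where both sides are defined: x = π/3, y = 3π/4.
LHS = cos(x+y) ≈ -0.9659
RHS = cos(x) + cos(y) ≈ -0.2071
Since -0.9659 ≠ -0.2071, the equation fails at this point, so it cannot hold for all real values of x and y for which both sides are defined.
The correct expansion is cos(x+y) = cos(x)cos(y) - sin(x)sin(y); cosine is not additive.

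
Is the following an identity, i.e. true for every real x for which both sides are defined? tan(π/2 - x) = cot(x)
Yes, this is an identity.

Claim: tan(π/2 - x) = cot(x).
Reasoning: tan(π/2 - x) = sin(π/2 - x)/cos(π/2 - x) = cos(x)/sin(x) = cot(x), using the cofunction identities sin(π/2 - x) = cos(x) and cos(π/2 - x) = sin(x).
So the two sides agree for every real x for which both sides are defined.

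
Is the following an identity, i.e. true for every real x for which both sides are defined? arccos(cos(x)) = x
Claim: arccos(cos(x)) = x.
Test a specific point where both sides are defined: x = -π/6.
LHS = arccos(cos(x)) ≈ 0.5236
RHS = x ≈ -0.5236
Since 0.5236 ≠ -0.5236, the equation fails at this point, so it cannot hold for every real x for which both sides are defined.
arccos only returns values in [0, π], so arccos(cos(x)) = x holds only for x in that interval, not for all real x.

Conclusion: No, this is NOT an identity.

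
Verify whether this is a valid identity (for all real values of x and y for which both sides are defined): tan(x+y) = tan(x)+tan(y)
Claim: tan(x+y) = tan(x)+tan(y).
Test a specific point where both sides are defined: x = -π/3, y = -π/3.
LHS = tan(x+y) ≈ 1.7321
RHS = tan(x)+tan(y) ≈ -3.4641
Since 1.7321 ≠ -3.4641, the equation fails at this point, so it cannot hold for all real values of x and y for which both sides are defined.
The correct formula is tan(x+y) = (tan(x) + tan(y))/(1 - tan(x)tan(y)).

Conclusion: No, this is NOT an identity.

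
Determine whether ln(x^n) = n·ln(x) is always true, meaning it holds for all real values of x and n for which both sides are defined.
Yes, this is an identity.

Claim: ln(x^n) = n·ln(x).
Reasoning: The right side requires x > 0. For x > 0, x^n = (e^(ln x))^n = e^(n·ln x), so taking ln of both sides gives ln(x^n) = n·ln(x).
So the two sides agree for all real values of x and n for which both sides are defined.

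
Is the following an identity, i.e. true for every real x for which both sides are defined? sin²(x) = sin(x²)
No, this is NOT an identity.

Claim: sin²(x) = sin(x²).
Test a specific point where both sides are defined: x = -π/2.
LHS = sin²(x) ≈ 1.0000
RHS = sin(x²) ≈ 0.6243
Since 1.0000 ≠ 0.6243, the equation fails at this point, so it cannot hold for every real x for which both sides are defined.
sin²(x) means (sin x)², squaring the output; sin(x²) squares the input. These are different functions.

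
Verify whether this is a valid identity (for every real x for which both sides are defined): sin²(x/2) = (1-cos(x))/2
Yes, this is an identity.

Claim: sin²(x/2) = (1-cos(x))/2.
Reasoning: Use cos(2θ) = 1 - 2sin²θ with θ = x/2: cos(x) = 1 - 2sin²(x/2). Solving for sin²(x/2) gives (1 - cos(x))/2.
So the two sides agree for every real x for which both sides are defined.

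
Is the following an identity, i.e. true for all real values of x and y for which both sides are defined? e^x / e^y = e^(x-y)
Yes, this is an identity.

Claim: e^x / e^y = e^(x-y).
Reasoning: 1/e^y = e^(-y), so e^x / e^y = e^x · e^(-y) = e^(x + (-y)) = e^(x-y) by the product rule for exponents.
So the two sides agree for all real values of x and y for which both sides are defined.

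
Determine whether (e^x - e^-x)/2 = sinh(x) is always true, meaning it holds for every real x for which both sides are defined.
Claim: (e^x - e^-x)/2 = sinh(x).
Reasoning: This is exactly the definition of the hyperbolic sine: sinh(x) := (e^x - e^-x)/2.
So the two sides agree for every real x for which both sides are defined.

Conclusion: Yes, this is an identity.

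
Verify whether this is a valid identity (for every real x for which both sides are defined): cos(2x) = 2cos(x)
Claim: cos(2x) = 2cos(x).
Test a specific point where both sides are defined: x = -π/4.
LHS = cos(2x) ≈ 0.0000
RHS = 2cos(x) ≈ 1.4142
Since 0.0000 ≠ 1.4142, the equation fails at this point, so it cannot hold for every real x for which both sides are defined.
The correct double-angle formula is cos(2x) = cos²x - sin²x.

Conclusion: No, this is NOT an identity.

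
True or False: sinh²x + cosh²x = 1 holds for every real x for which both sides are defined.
Claim: sinh²x + cosh²x = 1.
Test a specific point where both sides are defined: x = -2.
LHS = sinh²x + cosh²x ≈ 27.3082
RHS = 1 ≈ 1.0000
Since 27.3082 ≠ 1.0000, the equation fails at this point, so it cannot hold for every real x for which both sides are defined.
The correct hyperbolic identity is cosh²x - sinh²x = 1 (a difference); the sum sinh²x + cosh²x equals cosh(2x).

Conclusion: False.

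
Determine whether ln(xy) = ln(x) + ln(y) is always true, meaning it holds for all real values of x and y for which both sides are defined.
Yes, this is an identity.

Claim: ln(xy) = ln(x) + ln(y).
Reasoning: Both sides are simultaneously defined only when x, y > 0. Write x = e^p, y = e^q (p = ln x, q = ln y). Then xy = e^p · e^q = e^(p+q), so ln(xy) = p + q = ln(x) + ln(y).
So the two sides agree for all real values of x and y for which both sides are defined.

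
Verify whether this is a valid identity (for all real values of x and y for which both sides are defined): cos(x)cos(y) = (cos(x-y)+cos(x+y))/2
Claim: cos(x)cos(y) = (cos(x-y)+cos(x+y))/2.
Reasoning: cos(x-y) = cos(x)cos(y) + sin(x)sin(y) and cos(x+y) = cos(x)cos(y) - sin(x)sin(y). Adding, cos(x-y) + cos(x+y) = 2cos(x)cos(y); divide by 2.
So the two sides agree for all real values of x and y for which both sides are defined.

Conclusion: Yes, this is an identity.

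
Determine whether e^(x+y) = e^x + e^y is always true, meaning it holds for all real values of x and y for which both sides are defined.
No, this is NOT an identity.

Claim: e^(x+y) = e^x + e^y.
Test a specific point where both sides are defined: x = 5, y = -2.
LHS = e^(x+y) ≈ 20.0855
RHS = e^x + e^y ≈ 148.5485
Since 20.0855 ≠ 148.5485, the equation fails at this point, so it cannot hold for all real values of x and y for which both sides are defined.
The correct rule is e^(x+y) = e^x · e^y (a product, not a sum).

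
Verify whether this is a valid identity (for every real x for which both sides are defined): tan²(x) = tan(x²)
No, this is NOT an identity.

Claim: tan²(x) = tan(x²).
Test a specific point where both sides are defined: x = -π/3.
LHS = tan²(x) ≈ 3.0000
RHS = tan(x²) ≈ 1.9485
Since 3.0000 ≠ 1.9485, the equation fails at this point, so it cannot hold for every real x for which both sides are defined.
tan²(x) means (tan x)², squaring the output; tan(x²) squares the input. These are different functions.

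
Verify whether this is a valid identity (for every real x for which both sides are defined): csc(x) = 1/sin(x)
Claim: csc(x) = 1/sin(x).
Reasoning: csc(x) is by definition the reciprocal of sin(x), wherever sin(x) ≠ 0.
So the two sides agree for every real x for which both sides are defined.

Conclusion: Yes, this is an identity.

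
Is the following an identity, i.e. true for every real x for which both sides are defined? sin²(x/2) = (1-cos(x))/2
Claim: sin²(x/2) = (1-cos(x))/2.
Reasoning: Use cos(2θ) = 1 - 2sin²θ with θ = x/2: cos(x) = 1 - 2sin²(x/2). Solving for sin²(x/2) gives (1 - cos(x))/2.
So the two sides agree for every real x for which both sides are defined.

Conclusion: Yes, this is an identity.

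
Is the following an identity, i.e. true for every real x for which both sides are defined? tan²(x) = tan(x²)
No, this is NOT an identity.

Claim: tan²(x) = tan(x²).
Test a specific point where both sides are defined: x = π/3.
LHS = tan²(x) ≈ 3.0000
RHS = tan(x²) ≈ 1.9485
Since 3.0000 ≠ 1.9485, the equation fails at this point, so it cannot hold for every real x for which both sides are defined.
tan²(x) means (tan x)², squaring the output; tan(x²) squares the input. These are different functions.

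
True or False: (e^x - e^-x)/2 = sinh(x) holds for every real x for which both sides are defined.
True.

Claim: (e^x - e^-x)/2 = sinh(x).
Reasoning: This is exactly the definition of the hyperbolic sine: sinh(x) := (e^x - e^-x)/2.
So the two sides agree for every real x for which both sides are defined.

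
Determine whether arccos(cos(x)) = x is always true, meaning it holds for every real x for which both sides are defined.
Claim: arccos(cos(x)) = x.
Test a specific point where both sides are defined: x = -π/3.
LHS = arccos(cos(x)) ≈ 1.0472
RHS = x ≈ -1.0472
Since 1.0472 ≠ -1.0472, the equation fails at this point, so it cannot hold for every real x for which both sides are defined.
arccos only returns values in [0, π], so arccos(cos(x)) = x holds only for x in that interval, not for all real x.

Conclusion: No, this is NOT an identity.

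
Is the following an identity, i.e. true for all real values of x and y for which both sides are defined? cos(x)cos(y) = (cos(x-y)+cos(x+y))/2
Claim: cos(x)cos(y) = (cos(x-y)+cos(x+y))/2.
Reasoning: cos(x-y) = cos(x)cos(y) + sin(x)sin(y) and cos(x+y) = cos(x)cos(y) - sin(x)sin(y). Adding, cos(x-y) + cos(x+y) = 2cos(x)cos(y); divide by 2.
So the two sides agree for all real values of x and y for which both sides are defined.

Conclusion: Yes, this is an identity.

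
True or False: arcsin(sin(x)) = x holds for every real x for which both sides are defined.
Claim: arcsin(sin(x)) = x.
Test a specific point where both sides are defined: x = 2π/3.
LHS = arcsin(sin(x)) ≈ 1.0472
RHS = x ≈ 2.0944
Since 1.0472 ≠ 2.0944, the equation fails at this point, so it cannot hold for every real x for which both sides are defined.
arcsin only returns values in [-π/2, π/2], so arcsin(sin(x)) = x holds only for x in that interval, not for all real x.

Conclusion: False.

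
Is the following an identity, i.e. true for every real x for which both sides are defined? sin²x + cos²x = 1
Yes, this is an identity.

Claim: sin²x + cos²x = 1.
Reasoning: The point (cos x, sin x) lies on the unit circle X² + Y² = 1, so cos²x + sin²x = 1 for every real x.
So the two sides agree for every real x for which both sides are defined.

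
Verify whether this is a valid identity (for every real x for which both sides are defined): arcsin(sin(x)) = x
Claim: arcsin(sin(x)) = x.
Test a specific point where both sides are defined: x = 2π/3.
LHS = arcsin(sin(x)) ≈ 1.0472
RHS = x ≈ 2.0944
Since 1.0472 ≠ 2.0944, the equation fails at this point, so it cannot hold for every real x for which both sides are defined.
arcsin only returns values in [-π/2, π/2], so arcsin(sin(x)) = x holds only for x in that interval, not for all real x.

Conclusion: No, this is NOT an identity.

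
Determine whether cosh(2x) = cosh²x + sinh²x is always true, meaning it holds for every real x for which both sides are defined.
Yes, this is an identity.

Claim: cosh(2x) = cosh²x + sinh²x.
Reasoning: cosh²x = (e^(2x) + 2 + e^(-2x))/4 and sinh²x = (e^(2x) - 2 + e^(-2x))/4. Adding gives (2e^(2x) + 2e^(-2x))/4 = (e^(2x) + e^(-2x))/2 = cosh(2x).
So the two sides agree for every real x for which both sides are defined.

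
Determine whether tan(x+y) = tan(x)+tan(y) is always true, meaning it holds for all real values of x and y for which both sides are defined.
No, this is NOT an identity.

Claim: tan(x+y) = tan(x)+tan(y).
Test a specific point where both sides are defined: x = π/4, y = π/3.
LHS = tan(x+y) ≈ -3.7321
RHS = tan(x)+tan(y) ≈ 2.7321
Since -3.7321 ≠ 2.7321, the equation fails at this point, so it cannot hold for all real values of x and y for which both sides are defined.
The correct formula is tan(x+y) = (tan(x) + tan(y))/(1 - tan(x)tan(y)).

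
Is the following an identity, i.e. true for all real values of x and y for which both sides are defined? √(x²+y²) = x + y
No, this is NOT an identity.

Claim: √(x²+y²) = x + y.
Test a specific point where both sides are defined: x = -2, y = 5.
LHS = √(x²+y²) ≈ 5.3852
RHS = x + y ≈ 3.0000
Since 5.3852 ≠ 3.0000, the equation fails at this point, so it cannot hold for all real values of x and y for which both sides are defined.
(x+y)² = x² + 2xy + y², not x² + y², so the square root does not split this way.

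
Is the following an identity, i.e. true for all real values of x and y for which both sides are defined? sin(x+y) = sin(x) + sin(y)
No, this is NOT an identity.

Claim: sin(x+y) = sin(x) + sin(y).
Test a specific point where both sides are defined: x = π, y = -π/2.
LHS = sin(x+y) ≈ 1.0000
RHS = sin(x) + sin(y) ≈ -1.0000
Since 1.0000 ≠ -1.0000, the equation fails at this point, so it cannot hold for all real values of x and y for which both sides are defined.
The correct expansion is sin(x+y) = sin(x)cos(y) + cos(x)sin(y); sine is not additive.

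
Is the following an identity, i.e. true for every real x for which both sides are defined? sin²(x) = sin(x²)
Claim: sin²(x) = sin(x²).
Test a specific point where both sides are defined: x = -π/6.
LHS = sin²(x) ≈ 0.2500
RHS = sin(x²) ≈ 0.2707
Since 0.2500 ≠ 0.2707, the equation fails at this point, so it cannot hold for every real x for which both sides are defined.
sin²(x) means (sin x)², squaring the output; sin(x²) squares the input. These are different functions.

Conclusion: No, this is NOT an identity.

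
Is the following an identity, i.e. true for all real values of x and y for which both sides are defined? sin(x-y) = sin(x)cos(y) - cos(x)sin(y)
Claim: sin(x-y) = sin(x)cos(y) - cos(x)sin(y).
Reasoning: Replace y by -y in sin(x+y) = sin(x)cos(y) + cos(x)sin(y) and use cos(-y) = cos(y), sin(-y) = -sin(y): sin(x-y) = sin(x)cos(y) - cos(x)sin(y).
So the two sides agree for all real values of x and y for which both sides are defined.

Conclusion: Yes, this is an identity.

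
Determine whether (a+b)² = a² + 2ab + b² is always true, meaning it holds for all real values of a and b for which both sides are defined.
Yes, this is an identity.

Claim: (a+b)² = a² + 2ab + b².
Reasoning: Expand: (a+b)² = (a+b)(a+b) = a·a + a·b + b·a + b·b = a² + 2ab + b².
So the two sides agree for all real values of a and b for which both sides are defined.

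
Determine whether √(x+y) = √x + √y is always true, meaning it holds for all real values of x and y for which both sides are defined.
No, this is NOT an identity.

Claim: √(x+y) = √x + √y.
Test a specific point where both sides are defined: x = 1/2, y = 2.
LHS = √(x+y) ≈ 1.5811
RHS = √x + √y ≈ 2.1213
Since 1.5811 ≠ 2.1213, the equation fails at this point, so it cannot hold for all real values of x and y for which both sides are defined.
Squaring the right side gives x + 2√(xy) + y, not x + y.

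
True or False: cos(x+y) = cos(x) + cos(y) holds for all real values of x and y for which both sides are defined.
False.

Claim: cos(x+y) = cos(x) + cos(y).
Test a specific point where both sides are defined: x = -π/2, y = π/3.
LHS = cos(x+y) ≈ 0.8660
RHS = cos(x) + cos(y) ≈ 0.5000
Since 0.8660 ≠ 0.5000, the equation fails at this point, so it cannot hold for all real values of x and y for which both sides are defined.
The correct expansion is cos(x+y) = cos(x)cos(y) - sin(x)sin(y); cosine is not additive.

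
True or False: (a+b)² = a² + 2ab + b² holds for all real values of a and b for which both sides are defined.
True.

Claim: (a+b)² = a² + 2ab + b².
Reasoning: Expand: (a+b)² = (a+b)(a+b) = a·a + a·b + b·a + b·b = a² + 2ab + b².
So the two sides agree for all real values of a and b for which both sides are defined.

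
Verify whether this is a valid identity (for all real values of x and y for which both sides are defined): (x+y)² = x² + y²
No, this is NOT an identity.

Claim: (x+y)² = x² + y².
Test a specific point where both sides are defined: x = 4, y = 1/2.
LHS = (x+y)² ≈ 20.2500
RHS = x² + y² ≈ 16.2500
Since 20.2500 ≠ 16.2500, the equation fails at this point, so it cannot hold for all real values of x and y for which both sides are defined.
The correct expansion is (x+y)² = x² + 2xy + y²; the cross term 2xy is missing.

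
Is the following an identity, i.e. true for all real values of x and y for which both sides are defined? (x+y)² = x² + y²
No, this is NOT an identity.

Claim: (x+y)² = x² + y².
Test a specific point where both sides are defined: x = 4, y = 4.
LHS = (x+y)² ≈ 64.0000
RHS = x² + y² ≈ 32.0000
Since 64.0000 ≠ 32.0000, the equation fails at this point, so it cannot hold for all real values of x and y for which both sides are defined.
The correct expansion is (x+y)² = x² + 2xy + y²; the cross term 2xy is missing.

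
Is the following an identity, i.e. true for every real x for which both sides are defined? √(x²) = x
No, this is NOT an identity.

Claim: √(x²) = x.
Test a specific point where both sides are defined: x = -2.
LHS = √(x²) ≈ 2.0000
RHS = x ≈ -2.0000
Since 2.0000 ≠ -2.0000, the equation fails at this point, so it cannot hold for every real x for which both sides are defined.
√(x²) = |x|, which differs from x whenever x < 0 (both sides are defined for every real x).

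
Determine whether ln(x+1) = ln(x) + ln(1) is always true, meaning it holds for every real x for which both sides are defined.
No, this is NOT an identity.

Claim: ln(x+1) = ln(x) + ln(1).
Test a specific point where both sides are defined: x = 2.
LHS = ln(x+1) ≈ 1.0986
RHS = ln(x) + ln(1) ≈ 0.6931
Since 1.0986 ≠ 0.6931, the equation fails at this point, so it cannot hold for every real x for which both sides are defined.
ln(1) = 0, so the right side is just ln(x), which differs from ln(x+1).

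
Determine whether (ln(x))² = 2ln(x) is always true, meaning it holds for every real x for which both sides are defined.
Claim: (ln(x))² = 2ln(x).
Test a specific point where both sides are defined: x = 3/2.
LHS = (ln(x))² ≈ 0.1644
RHS = 2ln(x) ≈ 0.8109
Since 0.1644 ≠ 0.8109, the equation fails at this point, so it cannot hold for every real x for which both sides are defined.
2ln(x) equals ln(x²), which is not the same as (ln x)².

Conclusion: No, this is NOT an identity.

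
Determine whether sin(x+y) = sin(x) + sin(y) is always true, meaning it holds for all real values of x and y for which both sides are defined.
Claim: sin(x+y) = sin(x) + sin(y).
Test a specific point where both sides are defined: x = π/2, y = π/2.
LHS = sin(x+y) ≈ 0.0000
RHS = sin(x) + sin(y) ≈ 2.0000
Since 0.0000 ≠ 2.0000, the equation fails at this point, so it cannot hold for all real values of x and y for which both sides are defined.
The correct expansion is sin(x+y) = sin(x)cos(y) + cos(x)sin(y); sine is not additive.

Conclusion: No, this is NOT an identity.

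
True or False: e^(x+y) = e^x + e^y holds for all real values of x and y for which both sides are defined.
False.

Claim: e^(x+y) = e^x + e^y.
Test a specific point where both sides are defined: x = 4, y = 1/2.
LHS = e^(x+y) ≈ 90.0171
RHS = e^x + e^y ≈ 56.2469
Since 90.0171 ≠ 56.2469, the equation fails at this point, so it cannot hold for all real values of x and y for which both sides are defined.
The correct rule is e^(x+y) = e^x · e^y (a product, not a sum).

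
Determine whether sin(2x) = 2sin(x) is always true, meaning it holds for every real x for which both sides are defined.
No, this is NOT an identity.

Claim: sin(2x) = 2sin(x).
Test a specific point where both sides are defined: x = -π/4.
LHS = sin(2x) ≈ -1.0000
RHS = 2sin(x) ≈ -1.4142
Since -1.0000 ≠ -1.4142, the equation fails at this point, so it cannot hold for every real x for which both sides are defined.
The correct double-angle formula is sin(2x) = 2sin(x)cos(x).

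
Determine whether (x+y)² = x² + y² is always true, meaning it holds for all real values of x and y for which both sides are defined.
Claim: (x+y)² = x² + y².
Test a specific point where both sides are defined: x = -1, y = 1.
LHS = (x+y)² ≈ 0.0000
RHS = x² + y² ≈ 2.0000
Since 0.0000 ≠ 2.0000, the equation fails at this point, so it cannot hold for all real values of x and y for which both sides are defined.
The correct expansion is (x+y)² = x² + 2xy + y²; the cross term 2xy is missing.

Conclusion: No, this is NOT an identity.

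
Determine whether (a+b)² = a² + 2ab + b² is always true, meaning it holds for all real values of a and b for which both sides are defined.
Yes, this is an identity.

Claim: (a+b)² = a² + 2ab + b².
Reasoning: Expand: (a+b)² = (a+b)(a+b) = a·a + a·b + b·a + b·b = a² + 2ab + b².
So the two sides agree for all real values of a and b for which both sides are defined.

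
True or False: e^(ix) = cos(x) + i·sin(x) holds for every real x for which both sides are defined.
Claim: e^(ix) = cos(x) + i·sin(x).
Reasoning: Euler's formula. Expand e^(ix) = Σ (ix)^k / k!. Since i² = -1, the even-k terms are Σ (-1)^m x^(2m)/(2m)! = cos(x) and the odd-k terms are i · Σ (-1)^m x^(2m+1)/(2m+1)! = i·sin(x).
So the two sides agree for every real x for which both sides are defined.

Conclusion: True.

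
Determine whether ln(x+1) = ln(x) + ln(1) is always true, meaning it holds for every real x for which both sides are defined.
No, this is NOT an identity.

Claim: ln(x+1) = ln(x) + ln(1).
Test a specific point where both sides are defined: x = 1.
LHS = ln(x+1) ≈ 0.6931
RHS = ln(x) + ln(1) ≈ 0.0000
Since 0.6931 ≠ 0.0000, the equation fails at this point, so it cannot hold for every real x for which both sides are defined.
ln(1) = 0, so the right side is just ln(x), which differs from ln(x+1).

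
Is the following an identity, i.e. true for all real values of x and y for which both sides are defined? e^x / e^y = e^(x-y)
Claim: e^x / e^y = e^(x-y).
Reasoning: 1/e^y = e^(-y), so e^x / e^y = e^x · e^(-y) = e^(x + (-y)) = e^(x-y) by the product rule for exponents.
So the two sides agree for all real values of x and y for which both sides are defined.

Conclusion: Yes, this is an identity.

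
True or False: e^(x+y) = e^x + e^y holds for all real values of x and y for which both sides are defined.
False.

Claim: e^(x+y) = e^x + e^y.
Test a specific point where both sides are defined: x = -1, y = -1.
LHS = e^(x+y) ≈ 0.1353
RHS = e^x + e^y ≈ 0.7358
Since 0.1353 ≠ 0.7358, the equation fails at this point, so it cannot hold for all real values of x and y for which both sides are defined.
The correct rule is e^(x+y) = e^x · e^y (a product, not a sum).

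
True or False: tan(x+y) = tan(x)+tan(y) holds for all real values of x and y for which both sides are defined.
Claim: tan(x+y) = tan(x)+tan(y).
Test a specific point where both sides are defined: x = π/3, y = -π/6.
LHS = tan(x+y) ≈ 0.5774
RHS = tan(x)+tan(y) ≈ 1.1547
Since 0.5774 ≠ 1.1547, the equation fails at this point, so it cannot hold for all real values of x and y for which both sides are defined.
The correct formula is tan(x+y) = (tan(x) + tan(y))/(1 - tan(x)tan(y)).

Conclusion: False.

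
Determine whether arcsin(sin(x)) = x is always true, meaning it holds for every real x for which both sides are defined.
Claim: arcsin(sin(x)) = x.
Test a specific point where both sides are defined: x = π.
LHS = arcsin(sin(x)) ≈ 0.0000
RHS = x ≈ 3.1416
Since 0.0000 ≠ 3.1416, the equation fails at this point, so it cannot hold for every real x for which both sides are defined.
arcsin only returns values in [-π/2, π/2], so arcsin(sin(x)) = x holds only for x in that interval, not for all real x.

Conclusion: No, this is NOT an identity.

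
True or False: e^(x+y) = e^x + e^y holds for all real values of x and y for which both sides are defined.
False.

Claim: e^(x+y) = e^x + e^y.
Test a specific point where both sides are defined: x = -1, y = 3.
LHS = e^(x+y) ≈ 7.3891
RHS = e^x + e^y ≈ 20.4534
Since 7.3891 ≠ 20.4534, the equation fails at this point, so it cannot hold for all real values of x and y for which both sides are defined.
The correct rule is e^(x+y) = e^x · e^y (a product, not a sum).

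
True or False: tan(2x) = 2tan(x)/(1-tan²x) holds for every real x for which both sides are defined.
True.

Claim: tan(2x) = 2tan(x)/(1-tan²x).
Reasoning: tan(2x) = sin(2x)/cos(2x) = 2sin(x)cos(x) / (cos²x - sin²x). Divide numerator and denominator by cos²x: 2tan(x) / (1 - tan²x).
So the two sides agree for every real x for which both sides are defined.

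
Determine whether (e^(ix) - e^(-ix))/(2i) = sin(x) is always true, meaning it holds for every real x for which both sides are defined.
Yes, this is an identity.

Claim: (e^(ix) - e^(-ix))/(2i) = sin(x).
Reasoning: By Euler's formula e^(ix) = cos(x) + i·sin(x) and e^(-ix) = cos(x) - i·sin(x). Subtracting cancels the cosine terms: e^(ix) - e^(-ix) = 2i·sin(x); divide by 2i.
So the two sides agree for every real x for which both sides are defined.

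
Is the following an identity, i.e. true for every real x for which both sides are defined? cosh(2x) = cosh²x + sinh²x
Claim: cosh(2x) = cosh²x + sinh²x.
Reasoning: cosh²x = (e^(2x) + 2 + e^(-2x))/4 and sinh²x = (e^(2x) - 2 + e^(-2x))/4. Adding gives (2e^(2x) + 2e^(-2x))/4 = (e^(2x) + e^(-2x))/2 = cosh(2x).
So the two sides agree for every real x for which both sides are defined.

Conclusion: Yes, this is an identity.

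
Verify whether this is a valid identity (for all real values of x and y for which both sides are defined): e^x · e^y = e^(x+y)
Claim: e^x · e^y = e^(x+y).
Reasoning: This is the law of exponents for a common base: multiplying powers adds exponents. E.g. from the series, (Σ x^j/j!)(Σ y^k/k!) = Σ_m (Σ_{j+k=m} x^j y^k/(j!k!)) = Σ_m (x+y)^m/m! by the binomial theorem.
So the two sides agree for all real values of x and y for which both sides are defined.

Conclusion: Yes, this is an identity.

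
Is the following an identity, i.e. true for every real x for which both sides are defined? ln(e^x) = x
Claim: ln(e^x) = x.
Reasoning: ln is the inverse of the exponential: ln(e^x) asks for the exponent p with e^p = e^x, and since e^p is one-to-one that exponent is p = x.
So the two sides agree for every real x for which both sides are defined.

Conclusion: Yes, this is an identity.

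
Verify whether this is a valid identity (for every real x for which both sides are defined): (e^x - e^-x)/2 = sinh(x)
Claim: (e^x - e^-x)/2 = sinh(x).
Reasoning: This is exactly the definition of the hyperbolic sine: sinh(x) := (e^x - e^-x)/2.
So the two sides agree for every real x for which both sides are defined.

Conclusion: Yes, this is an identity.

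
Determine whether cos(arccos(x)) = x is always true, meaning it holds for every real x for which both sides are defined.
Yes, this is an identity.

Claim: cos(arccos(x)) = x.
Reasoning: For -1 ≤ x ≤ 1 (where arccos is defined), arccos(x) is by definition an angle whose cosine equals x. Taking the cosine of that angle returns x. (Note the other order, arccos(cos x) = x, is NOT an identity.)
So the two sides agree for every real x for which both sides are defined.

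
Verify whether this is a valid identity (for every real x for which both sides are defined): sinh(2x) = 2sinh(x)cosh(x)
Yes, this is an identity.

Claim: sinh(2x) = 2sinh(x)cosh(x).
Reasoning: 2sinh(x)cosh(x) = 2 · (e^x - e^-x)/2 · (e^x + e^-x)/2 = (e^(2x) - e^(-2x))/2 = sinh(2x).
So the two sides agree for every real x for which both sides are defined.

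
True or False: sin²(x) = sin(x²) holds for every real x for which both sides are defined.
Claim: sin²(x) = sin(x²).
Test a specific point where both sides are defined: x = -π/2.
LHS = sin²(x) ≈ 1.0000
RHS = sin(x²) ≈ 0.6243
Since 1.0000 ≠ 0.6243, the equation fails at this point, so it cannot hold for every real x for which both sides are defined.
sin²(x) means (sin x)², squaring the output; sin(x²) squares the input. These are different functions.

Conclusion: False.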